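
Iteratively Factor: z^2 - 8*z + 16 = (z - 4)*(z - 4)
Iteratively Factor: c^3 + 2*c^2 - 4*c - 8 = (c + 2)*(c^2 - 4) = (c + 2)^2*(c - 2)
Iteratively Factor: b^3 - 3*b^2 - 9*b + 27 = (b - 3)*(b^2 - 9) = (b - 3)^2*(b + 3)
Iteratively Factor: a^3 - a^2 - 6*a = (a)*(a^2 - a - 6) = a*(a - 3)*(a + 2)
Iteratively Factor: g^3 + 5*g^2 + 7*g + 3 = (g + 1)*(g^2 + 4*g + 3) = (g + 1)^2*(g + 3)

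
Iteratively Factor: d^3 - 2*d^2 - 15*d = (d)*(d^2 - 2*d - 15) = d*(d + 3)*(d - 5)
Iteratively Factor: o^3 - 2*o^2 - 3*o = (o)*(o^2 - 2*o - 3) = o*(o + 1)*(o - 3)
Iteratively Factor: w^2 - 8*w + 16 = (w - 4)*(w - 4)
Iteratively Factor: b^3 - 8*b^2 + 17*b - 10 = (b - 5)*(b^2 - 3*b + 2) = (b - 5)*(b - 1)*(b - 2)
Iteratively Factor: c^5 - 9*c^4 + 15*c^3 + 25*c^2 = (c - 5)*(c^4 - 4*c^3 - 5*c^2) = c*(c - 5)*(c^3 - 4*c^2 - 5*c) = c*(c - 5)*(c + 1)*(c^2 - 5*c) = c^2*(c - 5)*(c + 1)*(c - 5)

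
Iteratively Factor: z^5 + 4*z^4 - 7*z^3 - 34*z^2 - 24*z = (z + 2)*(z^4 + 2*z^3 - 11*z^2 - 12*z) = (z - 3)*(z + 2)*(z^3 + 5*z^2 + 4*z) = (z - 3)*(z + 1)*(z + 2)*(z^2 + 4*z) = z*(z - 3)*(z + 1)*(z + 2)*(z + 4)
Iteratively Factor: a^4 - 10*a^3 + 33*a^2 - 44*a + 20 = (a - 2)*(a^3 - 8*a^2 + 17*a - 10) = (a - 2)^2*(a^2 - 6*a + 5) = (a - 2)^2*(a - 1)*(a - 5)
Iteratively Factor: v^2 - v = (v)*(v - 1)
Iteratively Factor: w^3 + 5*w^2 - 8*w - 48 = (w + 4)*(w^2 + w - 12) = (w - 3)*(w + 4)*(w + 4)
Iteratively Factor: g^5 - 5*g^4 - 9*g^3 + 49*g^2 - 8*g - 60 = (g - 5)*(g^4 - 9*g^2 + 4*g + 12) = (g - 5)*(g - 2)*(g^3 + 2*g^2 - 5*g - 6) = (g - 5)*(g - 2)*(g + 1)*(g^2 + g - 6) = (g - 5)*(g - 2)*(g + 1)*(g + 3)*(g - 2)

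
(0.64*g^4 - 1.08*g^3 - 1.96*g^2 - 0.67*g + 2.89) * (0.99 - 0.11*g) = -0.0704*g^5 + 0.7524*g^4 - 0.8536*g^3 - 1.8667*g^2 - 0.9812*g + 2.8611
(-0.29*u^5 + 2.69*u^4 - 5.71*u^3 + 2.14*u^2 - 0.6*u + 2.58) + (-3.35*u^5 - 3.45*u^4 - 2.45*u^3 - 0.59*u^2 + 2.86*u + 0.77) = -3.64*u^5 - 0.76*u^4 - 8.16*u^3 + 1.55*u^2 + 2.26*u + 3.35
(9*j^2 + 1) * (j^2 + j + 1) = 9*j^4 + 9*j^3 + 10*j^2 + j + 1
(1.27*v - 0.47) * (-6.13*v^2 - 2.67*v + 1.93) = -7.7851*v^3 - 0.5098*v^2 + 3.706*v - 0.9071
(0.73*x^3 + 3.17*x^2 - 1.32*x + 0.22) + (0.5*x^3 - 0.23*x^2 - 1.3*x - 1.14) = 1.23*x^3 + 2.94*x^2 - 2.62*x - 0.92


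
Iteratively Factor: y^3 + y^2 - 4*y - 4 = (y - 2)*(y^2 + 3*y + 2) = (y - 2)*(y + 2)*(y + 1)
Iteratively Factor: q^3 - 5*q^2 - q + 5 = (q - 5)*(q^2 - 1) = (q - 5)*(q + 1)*(q - 1)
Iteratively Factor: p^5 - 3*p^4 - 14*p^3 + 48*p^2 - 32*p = (p - 4)*(p^4 + p^3 - 10*p^2 + 8*p) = (p - 4)*(p - 2)*(p^3 + 3*p^2 - 4*p) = (p - 4)*(p - 2)*(p + 4)*(p^2 - p) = p*(p - 4)*(p - 2)*(p + 4)*(p - 1)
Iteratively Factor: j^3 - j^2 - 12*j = (j + 3)*(j^2 - 4*j) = (j - 4)*(j + 3)*(j)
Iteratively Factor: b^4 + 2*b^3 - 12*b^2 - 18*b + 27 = (b - 3)*(b^3 + 5*b^2 + 3*b - 9) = (b - 3)*(b + 3)*(b^2 + 2*b - 3) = (b - 3)*(b + 3)^2*(b - 1)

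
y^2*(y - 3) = y^3 - 3*y^2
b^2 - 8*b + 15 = (b - 5)*(b - 3)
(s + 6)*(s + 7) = s^2 + 13*s + 42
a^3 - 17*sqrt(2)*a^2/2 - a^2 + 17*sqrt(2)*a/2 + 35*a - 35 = (a - 1)*(a - 5*sqrt(2))*(a - 7*sqrt(2)/2)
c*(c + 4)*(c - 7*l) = c^3 - 7*c^2*l + 4*c^2 - 28*c*l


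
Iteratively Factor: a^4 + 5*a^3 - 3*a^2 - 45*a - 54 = (a + 2)*(a^3 + 3*a^2 - 9*a - 27) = (a + 2)*(a + 3)*(a^2 - 9) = (a - 3)*(a + 2)*(a + 3)*(a + 3)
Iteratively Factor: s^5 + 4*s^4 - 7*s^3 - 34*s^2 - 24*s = (s - 3)*(s^4 + 7*s^3 + 14*s^2 + 8*s) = s*(s - 3)*(s^3 + 7*s^2 + 14*s + 8) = s*(s - 3)*(s + 1)*(s^2 + 6*s + 8) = s*(s - 3)*(s + 1)*(s + 2)*(s + 4)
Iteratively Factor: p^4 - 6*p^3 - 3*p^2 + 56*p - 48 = (p - 4)*(p^3 - 2*p^2 - 11*p + 12) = (p - 4)*(p + 3)*(p^2 - 5*p + 4) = (p - 4)*(p - 1)*(p + 3)*(p - 4)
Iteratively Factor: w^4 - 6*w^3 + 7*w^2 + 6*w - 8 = (w - 1)*(w^3 - 5*w^2 + 2*w + 8) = (w - 4)*(w - 1)*(w^2 - w - 2) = (w - 4)*(w - 1)*(w + 1)*(w - 2)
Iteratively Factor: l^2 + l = (l + 1)*(l)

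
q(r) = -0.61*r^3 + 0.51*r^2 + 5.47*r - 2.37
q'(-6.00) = -66.53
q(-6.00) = 114.93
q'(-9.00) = -151.94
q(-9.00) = 434.40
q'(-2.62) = -9.76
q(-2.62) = -2.23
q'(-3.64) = -22.49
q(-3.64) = 13.90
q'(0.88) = 4.95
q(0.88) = 2.42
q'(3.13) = -9.27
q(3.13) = 1.04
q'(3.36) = -11.76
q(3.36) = -1.37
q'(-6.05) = -67.68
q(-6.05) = 118.29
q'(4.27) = -23.54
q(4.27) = -17.21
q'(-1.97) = -3.64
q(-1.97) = -6.50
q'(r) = -1.83*r^2 + 1.02*r + 5.47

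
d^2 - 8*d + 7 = (d - 7)*(d - 1)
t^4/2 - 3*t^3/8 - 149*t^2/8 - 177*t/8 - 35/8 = (t/2 + 1/2)*(t - 7)*(t + 1/4)*(t + 5)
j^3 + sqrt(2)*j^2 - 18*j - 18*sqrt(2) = (j - 3*sqrt(2))*(j + sqrt(2))*(j + 3*sqrt(2))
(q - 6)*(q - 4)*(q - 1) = q^3 - 11*q^2 + 34*q - 24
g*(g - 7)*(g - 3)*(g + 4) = g^4 - 6*g^3 - 19*g^2 + 84*g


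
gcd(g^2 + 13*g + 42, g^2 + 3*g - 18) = g + 6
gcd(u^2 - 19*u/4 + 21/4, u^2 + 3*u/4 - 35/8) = u - 7/4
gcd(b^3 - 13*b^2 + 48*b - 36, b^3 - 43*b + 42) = b^2 - 7*b + 6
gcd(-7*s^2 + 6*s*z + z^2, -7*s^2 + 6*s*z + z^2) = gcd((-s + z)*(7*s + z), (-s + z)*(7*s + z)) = -7*s^2 + 6*s*z + z^2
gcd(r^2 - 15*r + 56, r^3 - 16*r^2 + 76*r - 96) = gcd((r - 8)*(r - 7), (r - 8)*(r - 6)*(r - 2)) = r - 8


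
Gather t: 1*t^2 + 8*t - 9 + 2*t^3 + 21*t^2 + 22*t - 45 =2*t^3 + 22*t^2 + 30*t - 54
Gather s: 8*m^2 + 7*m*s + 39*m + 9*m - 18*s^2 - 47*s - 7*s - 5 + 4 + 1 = 8*m^2 + 48*m - 18*s^2 + s*(7*m - 54)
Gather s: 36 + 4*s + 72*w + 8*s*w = s*(8*w + 4) + 72*w + 36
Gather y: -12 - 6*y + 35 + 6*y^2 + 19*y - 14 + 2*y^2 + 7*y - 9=8*y^2 + 20*y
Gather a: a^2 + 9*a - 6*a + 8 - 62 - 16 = a^2 + 3*a - 70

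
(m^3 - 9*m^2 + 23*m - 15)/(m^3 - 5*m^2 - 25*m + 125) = (m^2 - 4*m + 3)/(m^2 - 25)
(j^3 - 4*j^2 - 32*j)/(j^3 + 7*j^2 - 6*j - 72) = j*(j - 8)/(j^2 + 3*j - 18)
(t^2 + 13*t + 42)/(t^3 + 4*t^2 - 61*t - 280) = (t + 6)/(t^2 - 3*t - 40)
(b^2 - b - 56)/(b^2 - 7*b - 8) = (b + 7)/(b + 1)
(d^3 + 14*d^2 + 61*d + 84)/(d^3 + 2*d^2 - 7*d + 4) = (d^2 + 10*d + 21)/(d^2 - 2*d + 1)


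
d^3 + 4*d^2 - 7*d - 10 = (d - 2)*(d + 1)*(d + 5)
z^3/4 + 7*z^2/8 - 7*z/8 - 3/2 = (z/4 + 1/4)*(z - 3/2)*(z + 4)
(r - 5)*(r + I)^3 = r^4 - 5*r^3 + 3*I*r^3 - 3*r^2 - 15*I*r^2 + 15*r - I*r + 5*I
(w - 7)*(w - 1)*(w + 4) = w^3 - 4*w^2 - 25*w + 28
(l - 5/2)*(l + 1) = l^2 - 3*l/2 - 5/2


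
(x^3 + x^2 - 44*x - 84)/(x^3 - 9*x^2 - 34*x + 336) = (x + 2)/(x - 8)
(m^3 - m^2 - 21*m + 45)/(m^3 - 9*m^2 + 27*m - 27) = (m + 5)/(m - 3)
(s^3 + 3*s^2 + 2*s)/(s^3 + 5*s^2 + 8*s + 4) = s/(s + 2)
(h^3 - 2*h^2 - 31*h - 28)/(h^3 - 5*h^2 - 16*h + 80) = (h^2 - 6*h - 7)/(h^2 - 9*h + 20)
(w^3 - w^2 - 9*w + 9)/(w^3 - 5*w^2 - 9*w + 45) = (w - 1)/(w - 5)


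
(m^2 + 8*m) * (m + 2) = m^3 + 10*m^2 + 16*m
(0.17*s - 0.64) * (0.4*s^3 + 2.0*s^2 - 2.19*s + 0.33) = 0.068*s^4 + 0.084*s^3 - 1.6523*s^2 + 1.4577*s - 0.2112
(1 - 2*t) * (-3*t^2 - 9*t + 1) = 6*t^3 + 15*t^2 - 11*t + 1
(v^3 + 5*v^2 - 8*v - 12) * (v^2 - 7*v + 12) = v^5 - 2*v^4 - 31*v^3 + 104*v^2 - 12*v - 144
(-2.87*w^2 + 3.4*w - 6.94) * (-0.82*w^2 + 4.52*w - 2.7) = 2.3534*w^4 - 15.7604*w^3 + 28.8078*w^2 - 40.5488*w + 18.738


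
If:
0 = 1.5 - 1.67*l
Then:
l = 0.90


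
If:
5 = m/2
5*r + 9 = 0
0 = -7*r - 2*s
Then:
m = 10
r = -9/5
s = 63/10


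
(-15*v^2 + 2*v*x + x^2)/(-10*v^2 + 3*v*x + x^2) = (-3*v + x)/(-2*v + x)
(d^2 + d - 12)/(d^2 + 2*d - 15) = (d + 4)/(d + 5)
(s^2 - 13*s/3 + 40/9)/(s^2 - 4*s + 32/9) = (3*s - 5)/(3*s - 4)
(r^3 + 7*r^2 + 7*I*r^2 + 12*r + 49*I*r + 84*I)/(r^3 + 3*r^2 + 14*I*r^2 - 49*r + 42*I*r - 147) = (r + 4)/(r + 7*I)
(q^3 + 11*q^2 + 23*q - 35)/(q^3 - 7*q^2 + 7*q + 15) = (q^3 + 11*q^2 + 23*q - 35)/(q^3 - 7*q^2 + 7*q + 15)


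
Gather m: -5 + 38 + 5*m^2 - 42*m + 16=5*m^2 - 42*m + 49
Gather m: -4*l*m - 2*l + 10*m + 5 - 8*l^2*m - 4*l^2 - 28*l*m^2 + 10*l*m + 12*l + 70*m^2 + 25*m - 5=-4*l^2 + 10*l + m^2*(70 - 28*l) + m*(-8*l^2 + 6*l + 35)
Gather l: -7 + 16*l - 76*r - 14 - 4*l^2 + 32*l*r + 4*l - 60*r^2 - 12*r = -4*l^2 + l*(32*r + 20) - 60*r^2 - 88*r - 21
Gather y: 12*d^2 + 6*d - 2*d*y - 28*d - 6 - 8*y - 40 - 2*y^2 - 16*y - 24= 12*d^2 - 22*d - 2*y^2 + y*(-2*d - 24) - 70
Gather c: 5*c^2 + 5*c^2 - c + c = 10*c^2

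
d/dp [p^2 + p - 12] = 2*p + 1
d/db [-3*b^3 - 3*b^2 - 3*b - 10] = -9*b^2 - 6*b - 3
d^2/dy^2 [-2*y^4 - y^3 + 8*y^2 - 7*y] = -24*y^2 - 6*y + 16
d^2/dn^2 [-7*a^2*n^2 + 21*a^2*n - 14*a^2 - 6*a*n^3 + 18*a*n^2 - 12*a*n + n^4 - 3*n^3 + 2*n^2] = -14*a^2 - 36*a*n + 36*a + 12*n^2 - 18*n + 4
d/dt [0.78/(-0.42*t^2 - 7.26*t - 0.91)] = (0.6552*t + 5.6628)/(0.42*t^2 + 7.26*t + 0.91)^2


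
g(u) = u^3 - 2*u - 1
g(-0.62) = 0.00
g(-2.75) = -16.30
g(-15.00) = -3346.00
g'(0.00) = -2.00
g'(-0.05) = -1.99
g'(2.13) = 11.61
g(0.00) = -1.00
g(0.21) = -1.41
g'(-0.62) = -0.85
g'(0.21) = -1.87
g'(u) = 3*u^2 - 2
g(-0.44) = -0.21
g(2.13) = 4.40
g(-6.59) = -274.01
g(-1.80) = -3.23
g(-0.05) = -0.90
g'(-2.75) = 20.69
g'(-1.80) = 7.72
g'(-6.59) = 128.28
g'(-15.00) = 673.00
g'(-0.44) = -1.42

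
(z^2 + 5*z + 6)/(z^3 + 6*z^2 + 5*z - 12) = (z + 2)/(z^2 + 3*z - 4)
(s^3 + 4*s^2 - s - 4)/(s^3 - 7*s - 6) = (s^2 + 3*s - 4)/(s^2 - s - 6)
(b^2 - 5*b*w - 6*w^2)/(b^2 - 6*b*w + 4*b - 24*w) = (b + w)/(b + 4)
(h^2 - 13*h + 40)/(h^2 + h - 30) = (h - 8)/(h + 6)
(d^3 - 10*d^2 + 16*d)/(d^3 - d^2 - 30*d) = (-d^2 + 10*d - 16)/(-d^2 + d + 30)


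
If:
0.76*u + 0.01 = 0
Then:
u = -0.01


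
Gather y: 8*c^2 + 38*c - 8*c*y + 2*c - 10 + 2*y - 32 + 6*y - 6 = 8*c^2 + 40*c + y*(8 - 8*c) - 48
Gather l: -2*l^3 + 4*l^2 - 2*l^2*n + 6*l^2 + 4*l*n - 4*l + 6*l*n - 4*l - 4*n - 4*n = -2*l^3 + l^2*(10 - 2*n) + l*(10*n - 8) - 8*n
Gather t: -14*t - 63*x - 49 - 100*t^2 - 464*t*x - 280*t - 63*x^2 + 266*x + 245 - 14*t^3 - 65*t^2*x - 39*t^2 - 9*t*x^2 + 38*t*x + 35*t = -14*t^3 + t^2*(-65*x - 139) + t*(-9*x^2 - 426*x - 259) - 63*x^2 + 203*x + 196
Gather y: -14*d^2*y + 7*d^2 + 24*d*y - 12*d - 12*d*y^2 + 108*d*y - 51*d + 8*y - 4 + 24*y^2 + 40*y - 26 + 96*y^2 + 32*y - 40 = 7*d^2 - 63*d + y^2*(120 - 12*d) + y*(-14*d^2 + 132*d + 80) - 70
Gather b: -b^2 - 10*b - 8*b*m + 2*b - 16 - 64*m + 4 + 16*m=-b^2 + b*(-8*m - 8) - 48*m - 12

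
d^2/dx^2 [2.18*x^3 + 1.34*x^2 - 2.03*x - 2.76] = 13.08*x + 2.68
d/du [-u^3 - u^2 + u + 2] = -3*u^2 - 2*u + 1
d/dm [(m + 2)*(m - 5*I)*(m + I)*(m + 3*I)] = 4*m^3 + m^2*(6 - 3*I) + m*(34 - 4*I) + 34 + 15*I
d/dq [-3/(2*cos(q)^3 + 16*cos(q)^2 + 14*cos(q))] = 3*(3*sin(q)^2 - 16*cos(q) - 10)*sin(q)/(2*(cos(q)^2 + 8*cos(q) + 7)^2*cos(q)^2)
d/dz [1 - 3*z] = -3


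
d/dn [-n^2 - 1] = -2*n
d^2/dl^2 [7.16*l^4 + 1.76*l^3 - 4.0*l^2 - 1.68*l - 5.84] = 85.92*l^2 + 10.56*l - 8.0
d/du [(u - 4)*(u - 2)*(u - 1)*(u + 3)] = 4*u^3 - 12*u^2 - 14*u + 34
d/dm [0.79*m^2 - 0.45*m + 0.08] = 1.58*m - 0.45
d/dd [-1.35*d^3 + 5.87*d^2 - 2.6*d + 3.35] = -4.05*d^2 + 11.74*d - 2.6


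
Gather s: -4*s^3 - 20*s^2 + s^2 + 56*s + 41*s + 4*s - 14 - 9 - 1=-4*s^3 - 19*s^2 + 101*s - 24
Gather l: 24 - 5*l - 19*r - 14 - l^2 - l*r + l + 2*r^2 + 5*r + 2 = -l^2 + l*(-r - 4) + 2*r^2 - 14*r + 12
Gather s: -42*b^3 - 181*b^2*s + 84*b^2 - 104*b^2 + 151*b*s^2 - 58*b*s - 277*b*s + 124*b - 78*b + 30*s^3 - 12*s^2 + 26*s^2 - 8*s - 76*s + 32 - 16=-42*b^3 - 20*b^2 + 46*b + 30*s^3 + s^2*(151*b + 14) + s*(-181*b^2 - 335*b - 84) + 16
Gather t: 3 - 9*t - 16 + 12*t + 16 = 3*t + 3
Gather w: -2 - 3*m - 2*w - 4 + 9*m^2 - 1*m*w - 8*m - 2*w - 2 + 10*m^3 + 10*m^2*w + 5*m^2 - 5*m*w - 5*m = 10*m^3 + 14*m^2 - 16*m + w*(10*m^2 - 6*m - 4) - 8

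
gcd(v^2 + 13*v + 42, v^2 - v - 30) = 1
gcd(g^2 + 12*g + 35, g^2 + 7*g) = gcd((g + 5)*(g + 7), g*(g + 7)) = g + 7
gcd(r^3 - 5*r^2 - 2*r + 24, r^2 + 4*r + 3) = 1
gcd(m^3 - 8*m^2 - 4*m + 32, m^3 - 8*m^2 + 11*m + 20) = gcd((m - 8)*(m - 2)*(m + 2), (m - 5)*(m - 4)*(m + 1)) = 1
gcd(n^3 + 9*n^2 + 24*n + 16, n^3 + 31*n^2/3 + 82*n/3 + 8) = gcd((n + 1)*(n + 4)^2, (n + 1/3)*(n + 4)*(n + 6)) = n + 4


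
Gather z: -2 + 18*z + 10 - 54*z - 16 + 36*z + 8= 0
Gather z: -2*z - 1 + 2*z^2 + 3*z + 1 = 2*z^2 + z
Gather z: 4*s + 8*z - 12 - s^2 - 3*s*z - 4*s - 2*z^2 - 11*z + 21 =-s^2 - 2*z^2 + z*(-3*s - 3) + 9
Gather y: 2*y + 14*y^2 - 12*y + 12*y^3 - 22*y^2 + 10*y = 12*y^3 - 8*y^2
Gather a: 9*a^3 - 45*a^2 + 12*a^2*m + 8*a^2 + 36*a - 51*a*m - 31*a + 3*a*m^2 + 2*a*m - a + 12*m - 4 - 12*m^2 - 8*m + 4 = 9*a^3 + a^2*(12*m - 37) + a*(3*m^2 - 49*m + 4) - 12*m^2 + 4*m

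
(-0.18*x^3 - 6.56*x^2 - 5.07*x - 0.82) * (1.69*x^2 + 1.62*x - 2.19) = -0.3042*x^5 - 11.378*x^4 - 18.8013*x^3 + 4.7672*x^2 + 9.7749*x + 1.7958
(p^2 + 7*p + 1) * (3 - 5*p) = -5*p^3 - 32*p^2 + 16*p + 3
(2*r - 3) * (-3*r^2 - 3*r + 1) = -6*r^3 + 3*r^2 + 11*r - 3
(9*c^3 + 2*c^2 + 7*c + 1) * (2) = 18*c^3 + 4*c^2 + 14*c + 2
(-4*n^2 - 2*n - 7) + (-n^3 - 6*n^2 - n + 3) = -n^3 - 10*n^2 - 3*n - 4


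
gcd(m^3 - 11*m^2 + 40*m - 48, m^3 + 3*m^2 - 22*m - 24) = m - 4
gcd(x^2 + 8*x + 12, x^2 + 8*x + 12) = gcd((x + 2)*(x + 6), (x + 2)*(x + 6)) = x^2 + 8*x + 12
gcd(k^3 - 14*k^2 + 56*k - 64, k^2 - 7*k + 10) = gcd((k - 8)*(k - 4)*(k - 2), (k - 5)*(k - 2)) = k - 2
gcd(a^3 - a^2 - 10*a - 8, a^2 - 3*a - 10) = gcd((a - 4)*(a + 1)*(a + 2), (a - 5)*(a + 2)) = a + 2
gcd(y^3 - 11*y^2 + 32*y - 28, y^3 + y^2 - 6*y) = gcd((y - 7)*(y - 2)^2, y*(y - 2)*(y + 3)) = y - 2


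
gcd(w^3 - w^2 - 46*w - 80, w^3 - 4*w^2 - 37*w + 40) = w^2 - 3*w - 40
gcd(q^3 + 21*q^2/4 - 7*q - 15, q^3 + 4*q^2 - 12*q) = q^2 + 4*q - 12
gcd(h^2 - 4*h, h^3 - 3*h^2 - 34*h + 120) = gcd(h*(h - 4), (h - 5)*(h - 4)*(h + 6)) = h - 4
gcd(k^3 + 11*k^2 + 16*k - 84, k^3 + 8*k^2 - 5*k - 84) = k + 7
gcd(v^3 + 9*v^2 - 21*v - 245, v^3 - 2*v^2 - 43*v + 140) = v^2 + 2*v - 35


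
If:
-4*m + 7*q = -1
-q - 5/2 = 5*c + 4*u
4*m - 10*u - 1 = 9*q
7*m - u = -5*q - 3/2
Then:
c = -1719/3490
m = -53/698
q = -65/349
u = 13/349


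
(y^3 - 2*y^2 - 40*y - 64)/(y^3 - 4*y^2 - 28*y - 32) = (y + 4)/(y + 2)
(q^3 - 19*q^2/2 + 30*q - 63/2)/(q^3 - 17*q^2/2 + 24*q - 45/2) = (2*q - 7)/(2*q - 5)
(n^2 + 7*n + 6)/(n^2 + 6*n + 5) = (n + 6)/(n + 5)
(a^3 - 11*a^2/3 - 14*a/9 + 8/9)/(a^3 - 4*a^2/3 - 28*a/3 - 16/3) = (a - 1/3)/(a + 2)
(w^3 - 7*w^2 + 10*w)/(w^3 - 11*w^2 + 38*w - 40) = w/(w - 4)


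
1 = 1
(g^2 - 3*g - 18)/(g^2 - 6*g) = (g + 3)/g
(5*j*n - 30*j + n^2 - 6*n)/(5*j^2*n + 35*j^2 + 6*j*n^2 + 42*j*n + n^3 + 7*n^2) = (n - 6)/(j*n + 7*j + n^2 + 7*n)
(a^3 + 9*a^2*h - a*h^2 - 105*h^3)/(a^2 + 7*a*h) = a + 2*h - 15*h^2/a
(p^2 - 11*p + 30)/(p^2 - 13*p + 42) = (p - 5)/(p - 7)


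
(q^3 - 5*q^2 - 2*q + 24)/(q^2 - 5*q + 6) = (q^2 - 2*q - 8)/(q - 2)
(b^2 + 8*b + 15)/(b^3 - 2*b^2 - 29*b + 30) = (b + 3)/(b^2 - 7*b + 6)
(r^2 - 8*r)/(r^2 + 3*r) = (r - 8)/(r + 3)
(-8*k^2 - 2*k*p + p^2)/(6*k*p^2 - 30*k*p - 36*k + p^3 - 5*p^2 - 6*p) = (8*k^2 + 2*k*p - p^2)/(-6*k*p^2 + 30*k*p + 36*k - p^3 + 5*p^2 + 6*p)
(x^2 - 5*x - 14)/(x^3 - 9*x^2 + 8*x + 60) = (x - 7)/(x^2 - 11*x + 30)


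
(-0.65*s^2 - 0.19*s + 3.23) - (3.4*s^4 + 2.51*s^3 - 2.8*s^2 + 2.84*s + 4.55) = -3.4*s^4 - 2.51*s^3 + 2.15*s^2 - 3.03*s - 1.32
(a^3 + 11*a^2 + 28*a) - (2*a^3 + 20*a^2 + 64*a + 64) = -a^3 - 9*a^2 - 36*a - 64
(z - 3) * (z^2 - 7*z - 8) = z^3 - 10*z^2 + 13*z + 24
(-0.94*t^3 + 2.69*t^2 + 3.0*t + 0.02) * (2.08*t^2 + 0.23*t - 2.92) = -1.9552*t^5 + 5.379*t^4 + 9.6035*t^3 - 7.1232*t^2 - 8.7554*t - 0.0584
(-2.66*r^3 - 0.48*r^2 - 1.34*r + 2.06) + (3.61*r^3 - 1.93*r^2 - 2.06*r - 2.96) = 0.95*r^3 - 2.41*r^2 - 3.4*r - 0.9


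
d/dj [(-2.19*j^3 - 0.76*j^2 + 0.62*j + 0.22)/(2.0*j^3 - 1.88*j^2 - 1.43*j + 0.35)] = (5.6372*j^4 + 3.7834*j^3 - 1.3671*j^2 + 0.2952*j + 0.5316)/(4.0*j^6 - 7.52*j^5 - 2.1856*j^4 + 6.7768*j^3 + 0.7289*j^2 - 1.001*j + 0.1225)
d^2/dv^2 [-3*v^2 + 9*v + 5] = -6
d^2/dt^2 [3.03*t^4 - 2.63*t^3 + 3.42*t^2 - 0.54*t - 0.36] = 36.36*t^2 - 15.78*t + 6.84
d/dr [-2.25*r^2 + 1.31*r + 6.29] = 1.31 - 4.5*r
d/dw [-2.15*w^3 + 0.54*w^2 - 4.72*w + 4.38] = -6.45*w^2 + 1.08*w - 4.72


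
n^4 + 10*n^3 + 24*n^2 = n^2*(n + 4)*(n + 6)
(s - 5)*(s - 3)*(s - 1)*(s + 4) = s^4 - 5*s^3 - 13*s^2 + 77*s - 60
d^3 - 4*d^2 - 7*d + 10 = (d - 5)*(d - 1)*(d + 2)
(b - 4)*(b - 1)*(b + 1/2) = b^3 - 9*b^2/2 + 3*b/2 + 2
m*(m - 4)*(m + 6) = m^3 + 2*m^2 - 24*m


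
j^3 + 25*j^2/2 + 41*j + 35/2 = (j + 1/2)*(j + 5)*(j + 7)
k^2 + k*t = k*(k + t)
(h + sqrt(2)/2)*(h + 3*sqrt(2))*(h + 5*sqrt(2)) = h^3 + 17*sqrt(2)*h^2/2 + 38*h + 15*sqrt(2)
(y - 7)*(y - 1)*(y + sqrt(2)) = y^3 - 8*y^2 + sqrt(2)*y^2 - 8*sqrt(2)*y + 7*y + 7*sqrt(2)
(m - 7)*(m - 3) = m^2 - 10*m + 21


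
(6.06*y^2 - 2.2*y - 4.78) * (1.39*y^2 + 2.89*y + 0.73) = 8.4234*y^4 + 14.4554*y^3 - 8.5784*y^2 - 15.4202*y - 3.4894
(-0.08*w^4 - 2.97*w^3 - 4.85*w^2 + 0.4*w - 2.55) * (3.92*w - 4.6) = -0.3136*w^5 - 11.2744*w^4 - 5.35*w^3 + 23.878*w^2 - 11.836*w + 11.73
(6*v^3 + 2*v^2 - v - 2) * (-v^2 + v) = -6*v^5 + 4*v^4 + 3*v^3 + v^2 - 2*v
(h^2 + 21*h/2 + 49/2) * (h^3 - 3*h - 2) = h^5 + 21*h^4/2 + 43*h^3/2 - 67*h^2/2 - 189*h/2 - 49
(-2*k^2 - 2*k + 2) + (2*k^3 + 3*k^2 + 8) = 2*k^3 + k^2 - 2*k + 10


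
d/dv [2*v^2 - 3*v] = 4*v - 3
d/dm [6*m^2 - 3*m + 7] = 12*m - 3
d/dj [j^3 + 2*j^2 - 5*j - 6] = 3*j^2 + 4*j - 5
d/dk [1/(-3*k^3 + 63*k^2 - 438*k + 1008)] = (k^2 - 14*k + 146/3)/(k^3 - 21*k^2 + 146*k - 336)^2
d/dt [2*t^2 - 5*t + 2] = 4*t - 5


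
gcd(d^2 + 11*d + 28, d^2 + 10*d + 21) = d + 7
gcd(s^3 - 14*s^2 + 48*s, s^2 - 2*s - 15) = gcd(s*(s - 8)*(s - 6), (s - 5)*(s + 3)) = 1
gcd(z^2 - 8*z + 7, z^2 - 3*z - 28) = z - 7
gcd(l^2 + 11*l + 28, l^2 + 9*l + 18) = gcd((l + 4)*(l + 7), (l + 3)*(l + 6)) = 1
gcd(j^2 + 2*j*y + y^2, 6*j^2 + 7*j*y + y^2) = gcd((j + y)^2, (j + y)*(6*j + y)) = j + y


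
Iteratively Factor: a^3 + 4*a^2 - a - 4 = (a + 4)*(a^2 - 1) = (a + 1)*(a + 4)*(a - 1)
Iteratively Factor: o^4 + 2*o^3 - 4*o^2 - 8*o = (o - 2)*(o^3 + 4*o^2 + 4*o) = (o - 2)*(o + 2)*(o^2 + 2*o) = (o - 2)*(o + 2)^2*(o)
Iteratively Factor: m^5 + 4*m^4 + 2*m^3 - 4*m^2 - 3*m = (m + 1)*(m^4 + 3*m^3 - m^2 - 3*m) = (m + 1)*(m + 3)*(m^3 - m) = m*(m + 1)*(m + 3)*(m^2 - 1) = m*(m - 1)*(m + 1)*(m + 3)*(m + 1)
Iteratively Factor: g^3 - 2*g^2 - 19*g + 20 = (g - 5)*(g^2 + 3*g - 4) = (g - 5)*(g + 4)*(g - 1)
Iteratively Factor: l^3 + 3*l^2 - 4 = (l - 1)*(l^2 + 4*l + 4) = (l - 1)*(l + 2)*(l + 2)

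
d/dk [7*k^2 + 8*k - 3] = 14*k + 8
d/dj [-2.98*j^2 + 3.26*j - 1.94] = 3.26 - 5.96*j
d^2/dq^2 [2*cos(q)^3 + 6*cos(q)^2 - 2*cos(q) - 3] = cos(q)/2 - 12*cos(2*q) - 9*cos(3*q)/2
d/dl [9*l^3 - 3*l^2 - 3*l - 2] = 27*l^2 - 6*l - 3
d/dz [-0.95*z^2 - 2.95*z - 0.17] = -1.9*z - 2.95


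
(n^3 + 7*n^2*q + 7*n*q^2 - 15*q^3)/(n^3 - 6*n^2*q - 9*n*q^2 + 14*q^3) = (-n^2 - 8*n*q - 15*q^2)/(-n^2 + 5*n*q + 14*q^2)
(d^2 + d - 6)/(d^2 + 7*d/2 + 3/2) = 2*(d - 2)/(2*d + 1)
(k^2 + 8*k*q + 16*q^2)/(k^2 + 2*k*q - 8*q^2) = (-k - 4*q)/(-k + 2*q)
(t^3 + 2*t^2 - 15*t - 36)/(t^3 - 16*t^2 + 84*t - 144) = (t^2 + 6*t + 9)/(t^2 - 12*t + 36)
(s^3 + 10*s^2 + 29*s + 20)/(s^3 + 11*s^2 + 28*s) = (s^2 + 6*s + 5)/(s*(s + 7))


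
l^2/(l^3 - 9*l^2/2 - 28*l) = 2*l/(2*l^2 - 9*l - 56)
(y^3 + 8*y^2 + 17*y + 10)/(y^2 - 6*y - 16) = (y^2 + 6*y + 5)/(y - 8)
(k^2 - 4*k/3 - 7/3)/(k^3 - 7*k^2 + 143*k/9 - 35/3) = 3*(k + 1)/(3*k^2 - 14*k + 15)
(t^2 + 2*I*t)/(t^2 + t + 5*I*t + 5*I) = t*(t + 2*I)/(t^2 + t + 5*I*t + 5*I)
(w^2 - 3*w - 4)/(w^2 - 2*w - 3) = (w - 4)/(w - 3)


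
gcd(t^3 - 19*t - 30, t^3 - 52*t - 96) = t + 2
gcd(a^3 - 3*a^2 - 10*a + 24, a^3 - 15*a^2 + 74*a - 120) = a - 4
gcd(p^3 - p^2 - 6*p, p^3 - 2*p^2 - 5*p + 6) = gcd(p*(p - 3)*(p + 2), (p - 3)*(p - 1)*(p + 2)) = p^2 - p - 6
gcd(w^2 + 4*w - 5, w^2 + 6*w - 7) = w - 1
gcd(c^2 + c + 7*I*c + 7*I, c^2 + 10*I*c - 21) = c + 7*I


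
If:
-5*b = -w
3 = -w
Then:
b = -3/5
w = -3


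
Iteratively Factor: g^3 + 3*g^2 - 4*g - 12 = (g - 2)*(g^2 + 5*g + 6) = (g - 2)*(g + 3)*(g + 2)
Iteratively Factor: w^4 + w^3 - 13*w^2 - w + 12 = (w + 1)*(w^3 - 13*w + 12) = (w - 1)*(w + 1)*(w^2 + w - 12) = (w - 1)*(w + 1)*(w + 4)*(w - 3)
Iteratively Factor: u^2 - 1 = (u + 1)*(u - 1)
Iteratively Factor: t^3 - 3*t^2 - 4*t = (t + 1)*(t^2 - 4*t) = (t - 4)*(t + 1)*(t)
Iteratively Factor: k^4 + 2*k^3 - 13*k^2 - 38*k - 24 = (k - 4)*(k^3 + 6*k^2 + 11*k + 6) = (k - 4)*(k + 1)*(k^2 + 5*k + 6) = (k - 4)*(k + 1)*(k + 3)*(k + 2)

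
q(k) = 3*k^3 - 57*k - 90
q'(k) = 9*k^2 - 57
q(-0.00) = -90.00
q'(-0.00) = -57.00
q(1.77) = -174.25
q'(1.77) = -28.80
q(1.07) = -147.31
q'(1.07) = -46.70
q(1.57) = -167.88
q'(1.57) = -34.82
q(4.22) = -105.09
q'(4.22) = 103.28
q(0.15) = -98.54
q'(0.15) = -56.80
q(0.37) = -110.94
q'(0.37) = -55.77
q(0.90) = -139.11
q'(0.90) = -49.71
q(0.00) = -90.00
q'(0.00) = -57.00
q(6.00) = 216.00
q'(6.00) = 267.00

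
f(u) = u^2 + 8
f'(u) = 2*u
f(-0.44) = 8.19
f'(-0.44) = -0.88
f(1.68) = 10.82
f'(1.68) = 3.36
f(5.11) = 34.11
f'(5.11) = 10.22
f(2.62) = 14.86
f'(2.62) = 5.24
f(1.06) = 9.12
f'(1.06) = 2.12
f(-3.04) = 17.24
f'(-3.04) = -6.08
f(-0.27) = 8.07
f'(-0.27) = -0.54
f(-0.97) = 8.94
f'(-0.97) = -1.94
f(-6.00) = 44.00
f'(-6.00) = -12.00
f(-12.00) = 152.00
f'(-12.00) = -24.00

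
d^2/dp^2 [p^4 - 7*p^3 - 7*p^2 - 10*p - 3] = 12*p^2 - 42*p - 14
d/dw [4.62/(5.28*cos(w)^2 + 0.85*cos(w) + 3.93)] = (48.7872*cos(w) + 3.927)*sin(w)/(5.28*cos(w)^2 + 0.85*cos(w) + 3.93)^2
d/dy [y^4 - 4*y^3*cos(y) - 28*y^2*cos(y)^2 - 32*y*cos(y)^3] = 4*y^3*sin(y) + 4*y^3 + 28*y^2*sin(2*y) - 12*y^2*cos(y) + 96*y*sin(y)*cos(y)^2 - 56*y*cos(y)^2 - 32*cos(y)^3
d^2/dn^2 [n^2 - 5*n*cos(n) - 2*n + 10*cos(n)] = 5*n*cos(n) - 10*sqrt(2)*cos(n + pi/4) + 2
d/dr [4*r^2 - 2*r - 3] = 8*r - 2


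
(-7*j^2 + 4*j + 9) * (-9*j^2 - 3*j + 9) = 63*j^4 - 15*j^3 - 156*j^2 + 9*j + 81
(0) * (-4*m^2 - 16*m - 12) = 0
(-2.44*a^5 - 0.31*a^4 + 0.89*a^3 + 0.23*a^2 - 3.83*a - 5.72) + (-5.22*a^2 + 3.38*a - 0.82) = -2.44*a^5 - 0.31*a^4 + 0.89*a^3 - 4.99*a^2 - 0.45*a - 6.54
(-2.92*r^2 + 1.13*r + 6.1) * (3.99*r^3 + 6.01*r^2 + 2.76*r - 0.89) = -11.6508*r^5 - 13.0405*r^4 + 23.0711*r^3 + 42.3786*r^2 + 15.8303*r - 5.429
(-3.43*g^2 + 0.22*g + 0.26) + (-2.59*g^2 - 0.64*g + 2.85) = -6.02*g^2 - 0.42*g + 3.11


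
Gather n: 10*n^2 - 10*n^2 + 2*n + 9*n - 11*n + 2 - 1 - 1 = 0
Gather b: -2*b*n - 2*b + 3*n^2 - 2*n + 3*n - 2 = b*(-2*n - 2) + 3*n^2 + n - 2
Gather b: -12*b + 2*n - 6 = -12*b + 2*n - 6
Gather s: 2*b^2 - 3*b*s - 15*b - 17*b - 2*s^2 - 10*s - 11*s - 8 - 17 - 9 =2*b^2 - 32*b - 2*s^2 + s*(-3*b - 21) - 34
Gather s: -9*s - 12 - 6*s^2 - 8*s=-6*s^2 - 17*s - 12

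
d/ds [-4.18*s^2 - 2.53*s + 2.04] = -8.36*s - 2.53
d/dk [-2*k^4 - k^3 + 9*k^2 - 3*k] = -8*k^3 - 3*k^2 + 18*k - 3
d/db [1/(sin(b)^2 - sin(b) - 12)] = (1 - 2*sin(b))*cos(b)/(sin(b) + cos(b)^2 + 11)^2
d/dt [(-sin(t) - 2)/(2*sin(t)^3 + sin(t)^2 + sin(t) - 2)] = (4*sin(t)^3 + 13*sin(t)^2 + 4*sin(t) + 4)*cos(t)/(2*sin(t)^3 + sin(t)^2 + sin(t) - 2)^2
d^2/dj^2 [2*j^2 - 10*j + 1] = 4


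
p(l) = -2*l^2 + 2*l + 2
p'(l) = 2 - 4*l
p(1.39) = 0.92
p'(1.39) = -3.56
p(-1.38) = -4.57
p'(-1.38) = 7.52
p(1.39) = 0.92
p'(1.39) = -3.56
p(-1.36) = -4.42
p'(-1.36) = 7.44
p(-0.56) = 0.25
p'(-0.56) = 4.24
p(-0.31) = 1.19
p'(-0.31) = 3.24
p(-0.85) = -1.14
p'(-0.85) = 5.40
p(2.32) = -4.12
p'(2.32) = -7.28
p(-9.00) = -178.00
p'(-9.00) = 38.00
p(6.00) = -58.00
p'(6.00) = -22.00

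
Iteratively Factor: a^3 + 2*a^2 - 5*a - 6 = (a + 1)*(a^2 + a - 6) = (a + 1)*(a + 3)*(a - 2)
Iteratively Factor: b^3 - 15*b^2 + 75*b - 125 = (b - 5)*(b^2 - 10*b + 25) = (b - 5)^2*(b - 5)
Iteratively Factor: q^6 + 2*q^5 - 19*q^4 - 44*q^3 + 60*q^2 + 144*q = (q + 3)*(q^5 - q^4 - 16*q^3 + 4*q^2 + 48*q) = (q - 4)*(q + 3)*(q^4 + 3*q^3 - 4*q^2 - 12*q) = (q - 4)*(q - 2)*(q + 3)*(q^3 + 5*q^2 + 6*q) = (q - 4)*(q - 2)*(q + 3)^2*(q^2 + 2*q) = (q - 4)*(q - 2)*(q + 2)*(q + 3)^2*(q)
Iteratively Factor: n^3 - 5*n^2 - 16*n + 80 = (n - 5)*(n^2 - 16) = (n - 5)*(n + 4)*(n - 4)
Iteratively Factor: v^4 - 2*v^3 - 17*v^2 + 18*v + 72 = (v - 3)*(v^3 + v^2 - 14*v - 24) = (v - 3)*(v + 2)*(v^2 - v - 12) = (v - 4)*(v - 3)*(v + 2)*(v + 3)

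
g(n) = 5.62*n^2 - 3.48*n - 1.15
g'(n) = 11.24*n - 3.48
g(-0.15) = -0.50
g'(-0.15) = -5.17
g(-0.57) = 2.66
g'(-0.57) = -9.89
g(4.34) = 89.60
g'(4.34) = 45.30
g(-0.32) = 0.54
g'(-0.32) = -7.08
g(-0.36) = 0.83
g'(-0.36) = -7.53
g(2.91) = 36.31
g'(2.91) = 29.23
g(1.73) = 9.65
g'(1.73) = 15.97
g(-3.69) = 88.21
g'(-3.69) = -44.96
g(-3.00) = 59.87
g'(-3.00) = -37.20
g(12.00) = 766.37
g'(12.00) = 131.40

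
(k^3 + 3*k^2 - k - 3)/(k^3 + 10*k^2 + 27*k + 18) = (k - 1)/(k + 6)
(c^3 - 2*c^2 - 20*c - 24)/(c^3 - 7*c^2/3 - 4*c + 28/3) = 3*(c^2 - 4*c - 12)/(3*c^2 - 13*c + 14)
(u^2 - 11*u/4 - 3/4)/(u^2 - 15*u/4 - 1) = (u - 3)/(u - 4)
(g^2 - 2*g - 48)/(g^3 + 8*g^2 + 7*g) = (g^2 - 2*g - 48)/(g*(g^2 + 8*g + 7))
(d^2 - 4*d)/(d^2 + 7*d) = (d - 4)/(d + 7)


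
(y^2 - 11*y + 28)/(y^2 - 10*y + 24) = (y - 7)/(y - 6)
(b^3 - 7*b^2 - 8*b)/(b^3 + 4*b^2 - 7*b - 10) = b*(b - 8)/(b^2 + 3*b - 10)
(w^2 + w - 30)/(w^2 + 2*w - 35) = (w + 6)/(w + 7)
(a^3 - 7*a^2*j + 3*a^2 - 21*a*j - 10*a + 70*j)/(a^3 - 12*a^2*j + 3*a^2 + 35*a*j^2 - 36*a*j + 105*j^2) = (a^2 + 3*a - 10)/(a^2 - 5*a*j + 3*a - 15*j)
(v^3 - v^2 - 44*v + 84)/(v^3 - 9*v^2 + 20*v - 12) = (v + 7)/(v - 1)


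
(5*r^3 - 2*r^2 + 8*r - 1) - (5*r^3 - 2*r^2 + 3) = 8*r - 4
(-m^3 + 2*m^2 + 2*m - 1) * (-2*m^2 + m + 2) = 2*m^5 - 5*m^4 - 4*m^3 + 8*m^2 + 3*m - 2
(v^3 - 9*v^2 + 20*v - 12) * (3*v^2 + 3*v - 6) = 3*v^5 - 24*v^4 + 27*v^3 + 78*v^2 - 156*v + 72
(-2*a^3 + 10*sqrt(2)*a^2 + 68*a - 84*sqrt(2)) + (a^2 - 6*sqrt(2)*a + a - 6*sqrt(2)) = -2*a^3 + a^2 + 10*sqrt(2)*a^2 - 6*sqrt(2)*a + 69*a - 90*sqrt(2)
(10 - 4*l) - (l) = 10 - 5*l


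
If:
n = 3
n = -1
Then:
No Solution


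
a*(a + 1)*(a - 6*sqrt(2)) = a^3 - 6*sqrt(2)*a^2 + a^2 - 6*sqrt(2)*a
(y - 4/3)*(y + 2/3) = y^2 - 2*y/3 - 8/9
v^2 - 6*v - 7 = (v - 7)*(v + 1)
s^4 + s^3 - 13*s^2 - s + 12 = (s - 3)*(s - 1)*(s + 1)*(s + 4)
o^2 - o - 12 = (o - 4)*(o + 3)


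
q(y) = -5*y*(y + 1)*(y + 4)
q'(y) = -5*y*(y + 1) - 5*y*(y + 4) - 5*(y + 1)*(y + 4)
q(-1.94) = -18.78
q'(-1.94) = 20.55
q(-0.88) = 1.65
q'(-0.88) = 12.38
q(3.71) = -673.63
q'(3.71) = -411.96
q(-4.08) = 5.03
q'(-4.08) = -65.70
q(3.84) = -728.56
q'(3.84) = -433.18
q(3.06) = -438.55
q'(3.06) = -313.45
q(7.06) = -3146.77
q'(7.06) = -1120.65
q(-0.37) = 4.23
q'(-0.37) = -3.55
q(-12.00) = 5280.00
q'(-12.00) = -1580.00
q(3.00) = -420.00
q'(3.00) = -305.00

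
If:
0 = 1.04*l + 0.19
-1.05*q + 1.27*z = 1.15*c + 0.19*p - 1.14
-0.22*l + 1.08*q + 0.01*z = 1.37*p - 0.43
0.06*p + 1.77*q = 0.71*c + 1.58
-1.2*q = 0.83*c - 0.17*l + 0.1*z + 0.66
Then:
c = -1.20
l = -0.18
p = 0.64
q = 0.39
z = -1.57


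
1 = 1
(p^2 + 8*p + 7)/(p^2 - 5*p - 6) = (p + 7)/(p - 6)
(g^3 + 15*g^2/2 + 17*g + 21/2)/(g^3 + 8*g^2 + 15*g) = (2*g^2 + 9*g + 7)/(2*g*(g + 5))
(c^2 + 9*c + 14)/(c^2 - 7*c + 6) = (c^2 + 9*c + 14)/(c^2 - 7*c + 6)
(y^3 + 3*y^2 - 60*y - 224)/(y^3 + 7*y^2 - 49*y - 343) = (y^2 - 4*y - 32)/(y^2 - 49)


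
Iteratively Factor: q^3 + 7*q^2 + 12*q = (q)*(q^2 + 7*q + 12) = q*(q + 3)*(q + 4)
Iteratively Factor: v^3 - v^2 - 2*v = (v + 1)*(v^2 - 2*v) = v*(v + 1)*(v - 2)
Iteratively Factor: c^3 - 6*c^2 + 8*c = (c - 4)*(c^2 - 2*c) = c*(c - 4)*(c - 2)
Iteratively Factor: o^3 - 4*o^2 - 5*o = (o)*(o^2 - 4*o - 5) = o*(o - 5)*(o + 1)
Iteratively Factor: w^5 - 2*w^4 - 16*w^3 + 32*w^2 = (w + 4)*(w^4 - 6*w^3 + 8*w^2) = w*(w + 4)*(w^3 - 6*w^2 + 8*w) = w*(w - 2)*(w + 4)*(w^2 - 4*w) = w^2*(w - 2)*(w + 4)*(w - 4)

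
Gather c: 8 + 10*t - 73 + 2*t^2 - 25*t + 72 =2*t^2 - 15*t + 7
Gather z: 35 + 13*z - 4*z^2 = -4*z^2 + 13*z + 35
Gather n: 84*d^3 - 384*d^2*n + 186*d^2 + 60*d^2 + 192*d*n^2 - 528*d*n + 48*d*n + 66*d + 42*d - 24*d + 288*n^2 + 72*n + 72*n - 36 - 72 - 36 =84*d^3 + 246*d^2 + 84*d + n^2*(192*d + 288) + n*(-384*d^2 - 480*d + 144) - 144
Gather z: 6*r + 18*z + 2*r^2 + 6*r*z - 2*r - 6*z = 2*r^2 + 4*r + z*(6*r + 12)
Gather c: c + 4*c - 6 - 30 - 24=5*c - 60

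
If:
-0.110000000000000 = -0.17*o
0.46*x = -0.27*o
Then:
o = 0.65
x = -0.38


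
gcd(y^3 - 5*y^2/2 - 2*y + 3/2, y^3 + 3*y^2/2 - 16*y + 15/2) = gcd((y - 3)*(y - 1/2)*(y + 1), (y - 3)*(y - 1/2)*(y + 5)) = y^2 - 7*y/2 + 3/2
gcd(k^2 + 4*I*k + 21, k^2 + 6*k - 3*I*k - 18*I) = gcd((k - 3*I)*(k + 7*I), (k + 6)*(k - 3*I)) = k - 3*I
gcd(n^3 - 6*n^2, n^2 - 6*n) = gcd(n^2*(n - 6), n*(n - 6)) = n^2 - 6*n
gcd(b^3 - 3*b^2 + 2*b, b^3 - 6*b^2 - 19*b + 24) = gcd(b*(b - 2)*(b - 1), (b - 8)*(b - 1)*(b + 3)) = b - 1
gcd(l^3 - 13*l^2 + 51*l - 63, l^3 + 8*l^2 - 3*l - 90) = l - 3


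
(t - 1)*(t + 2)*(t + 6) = t^3 + 7*t^2 + 4*t - 12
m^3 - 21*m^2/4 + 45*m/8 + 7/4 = (m - 7/2)*(m - 2)*(m + 1/4)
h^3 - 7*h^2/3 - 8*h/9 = h*(h - 8/3)*(h + 1/3)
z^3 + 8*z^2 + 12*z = z*(z + 2)*(z + 6)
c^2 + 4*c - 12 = (c - 2)*(c + 6)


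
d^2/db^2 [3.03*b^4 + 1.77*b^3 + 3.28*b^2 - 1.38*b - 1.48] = 36.36*b^2 + 10.62*b + 6.56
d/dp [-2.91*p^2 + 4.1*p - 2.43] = 4.1 - 5.82*p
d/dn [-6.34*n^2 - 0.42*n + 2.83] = -12.68*n - 0.42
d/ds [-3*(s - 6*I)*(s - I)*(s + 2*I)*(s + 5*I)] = -12*s^3 - 198*s - 84*I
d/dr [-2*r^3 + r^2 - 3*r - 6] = -6*r^2 + 2*r - 3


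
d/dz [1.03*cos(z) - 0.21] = -1.03*sin(z)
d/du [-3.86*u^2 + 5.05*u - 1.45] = 5.05 - 7.72*u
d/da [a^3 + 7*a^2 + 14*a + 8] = 3*a^2 + 14*a + 14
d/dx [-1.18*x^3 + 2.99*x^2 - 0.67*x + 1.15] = -3.54*x^2 + 5.98*x - 0.67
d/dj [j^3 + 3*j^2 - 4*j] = 3*j^2 + 6*j - 4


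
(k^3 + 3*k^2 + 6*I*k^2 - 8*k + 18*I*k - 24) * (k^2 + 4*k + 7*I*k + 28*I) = k^5 + 7*k^4 + 13*I*k^4 - 38*k^3 + 91*I*k^3 - 350*k^2 + 100*I*k^2 - 600*k - 392*I*k - 672*I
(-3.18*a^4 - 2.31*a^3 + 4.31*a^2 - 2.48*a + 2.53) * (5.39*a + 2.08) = -17.1402*a^5 - 19.0653*a^4 + 18.4261*a^3 - 4.4024*a^2 + 8.4783*a + 5.2624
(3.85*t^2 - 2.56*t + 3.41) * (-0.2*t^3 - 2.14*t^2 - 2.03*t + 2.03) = -0.77*t^5 - 7.727*t^4 - 3.0191*t^3 + 5.7149*t^2 - 12.1191*t + 6.9223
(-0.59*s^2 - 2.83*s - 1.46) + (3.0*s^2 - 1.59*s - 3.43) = 2.41*s^2 - 4.42*s - 4.89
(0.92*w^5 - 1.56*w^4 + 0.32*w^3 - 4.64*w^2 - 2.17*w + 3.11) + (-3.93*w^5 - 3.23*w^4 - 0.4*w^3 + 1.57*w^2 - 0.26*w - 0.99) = -3.01*w^5 - 4.79*w^4 - 0.08*w^3 - 3.07*w^2 - 2.43*w + 2.12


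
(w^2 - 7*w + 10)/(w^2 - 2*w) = (w - 5)/w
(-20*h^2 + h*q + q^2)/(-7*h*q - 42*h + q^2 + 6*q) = (20*h^2 - h*q - q^2)/(7*h*q + 42*h - q^2 - 6*q)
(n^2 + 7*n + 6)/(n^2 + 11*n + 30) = (n + 1)/(n + 5)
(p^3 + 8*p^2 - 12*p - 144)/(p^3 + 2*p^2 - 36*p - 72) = (p^2 + 2*p - 24)/(p^2 - 4*p - 12)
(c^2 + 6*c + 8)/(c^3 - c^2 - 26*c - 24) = (c + 2)/(c^2 - 5*c - 6)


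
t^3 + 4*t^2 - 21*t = t*(t - 3)*(t + 7)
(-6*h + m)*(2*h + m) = -12*h^2 - 4*h*m + m^2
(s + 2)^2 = s^2 + 4*s + 4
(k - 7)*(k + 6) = k^2 - k - 42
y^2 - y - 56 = (y - 8)*(y + 7)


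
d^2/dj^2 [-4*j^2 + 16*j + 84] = -8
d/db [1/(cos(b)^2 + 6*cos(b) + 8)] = 2*(cos(b) + 3)*sin(b)/(cos(b)^2 + 6*cos(b) + 8)^2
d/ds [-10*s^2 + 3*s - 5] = 3 - 20*s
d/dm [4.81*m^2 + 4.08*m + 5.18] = 9.62*m + 4.08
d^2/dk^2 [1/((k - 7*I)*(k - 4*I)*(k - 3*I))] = 2*(6*k^4 - 112*I*k^3 - 771*k^2 + 2310*I*k + 2545)/(k^9 - 42*I*k^8 - 771*k^7 + 8120*I*k^6 + 54087*k^5 - 236418*I*k^4 - 678565*k^3 + 1234044*I*k^2 + 1291248*k - 592704*I)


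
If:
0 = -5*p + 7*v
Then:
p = 7*v/5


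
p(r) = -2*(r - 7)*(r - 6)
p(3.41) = -18.60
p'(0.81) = 22.76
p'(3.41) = 12.36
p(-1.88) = -139.95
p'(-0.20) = 26.80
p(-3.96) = -218.32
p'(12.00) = -22.00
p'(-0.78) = 29.12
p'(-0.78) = 29.12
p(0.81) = -64.25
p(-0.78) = -105.50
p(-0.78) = -105.50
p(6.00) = 0.00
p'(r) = 26 - 4*r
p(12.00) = -60.00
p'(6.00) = 2.00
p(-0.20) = -89.28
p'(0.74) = 23.04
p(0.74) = -65.86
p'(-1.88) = 33.52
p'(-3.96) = 41.84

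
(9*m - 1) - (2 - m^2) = m^2 + 9*m - 3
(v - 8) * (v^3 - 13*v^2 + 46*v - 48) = v^4 - 21*v^3 + 150*v^2 - 416*v + 384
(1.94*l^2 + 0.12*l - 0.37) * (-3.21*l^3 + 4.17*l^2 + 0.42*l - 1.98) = -6.2274*l^5 + 7.7046*l^4 + 2.5029*l^3 - 5.3337*l^2 - 0.393*l + 0.7326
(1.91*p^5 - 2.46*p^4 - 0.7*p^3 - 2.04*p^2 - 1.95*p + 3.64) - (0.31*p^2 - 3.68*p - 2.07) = 1.91*p^5 - 2.46*p^4 - 0.7*p^3 - 2.35*p^2 + 1.73*p + 5.71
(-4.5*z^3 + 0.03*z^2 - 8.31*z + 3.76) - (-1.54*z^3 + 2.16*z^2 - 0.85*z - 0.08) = -2.96*z^3 - 2.13*z^2 - 7.46*z + 3.84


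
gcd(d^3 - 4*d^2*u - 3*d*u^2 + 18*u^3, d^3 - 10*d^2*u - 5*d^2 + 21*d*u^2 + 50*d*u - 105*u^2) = -d + 3*u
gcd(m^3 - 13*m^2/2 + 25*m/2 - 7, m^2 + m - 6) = m - 2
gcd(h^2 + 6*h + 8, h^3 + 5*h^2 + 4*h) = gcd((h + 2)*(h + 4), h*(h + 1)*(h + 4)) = h + 4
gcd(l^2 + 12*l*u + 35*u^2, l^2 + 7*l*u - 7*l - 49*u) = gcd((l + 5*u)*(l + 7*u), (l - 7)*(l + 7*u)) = l + 7*u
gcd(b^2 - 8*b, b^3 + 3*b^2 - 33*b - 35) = 1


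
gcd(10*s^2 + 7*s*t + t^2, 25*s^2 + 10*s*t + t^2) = 5*s + t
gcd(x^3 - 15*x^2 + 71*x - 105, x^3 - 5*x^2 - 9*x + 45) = x^2 - 8*x + 15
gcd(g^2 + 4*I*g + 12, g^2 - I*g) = 1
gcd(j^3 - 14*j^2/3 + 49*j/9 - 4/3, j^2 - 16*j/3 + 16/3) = j - 4/3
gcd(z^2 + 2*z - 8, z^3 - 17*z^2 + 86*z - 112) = z - 2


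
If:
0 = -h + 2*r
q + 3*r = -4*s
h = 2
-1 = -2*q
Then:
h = 2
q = 1/2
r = 1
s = -7/8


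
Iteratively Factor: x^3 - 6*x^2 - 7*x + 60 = (x + 3)*(x^2 - 9*x + 20) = (x - 4)*(x + 3)*(x - 5)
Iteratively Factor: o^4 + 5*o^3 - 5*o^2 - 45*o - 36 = (o - 3)*(o^3 + 8*o^2 + 19*o + 12) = (o - 3)*(o + 4)*(o^2 + 4*o + 3) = (o - 3)*(o + 1)*(o + 4)*(o + 3)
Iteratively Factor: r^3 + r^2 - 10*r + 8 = (r - 1)*(r^2 + 2*r - 8) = (r - 2)*(r - 1)*(r + 4)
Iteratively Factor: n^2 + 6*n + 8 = (n + 2)*(n + 4)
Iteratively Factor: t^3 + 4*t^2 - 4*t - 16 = (t + 4)*(t^2 - 4) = (t + 2)*(t + 4)*(t - 2)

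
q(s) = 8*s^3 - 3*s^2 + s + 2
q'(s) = 24*s^2 - 6*s + 1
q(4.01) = 473.62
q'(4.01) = 362.86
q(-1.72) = -49.30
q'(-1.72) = 82.32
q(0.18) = 2.13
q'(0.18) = 0.70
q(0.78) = 4.75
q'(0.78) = 10.92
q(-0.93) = -7.96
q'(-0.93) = 27.34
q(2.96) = 186.15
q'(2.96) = 193.52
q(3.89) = 431.40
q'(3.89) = 340.83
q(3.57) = 331.33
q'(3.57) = 285.46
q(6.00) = 1628.00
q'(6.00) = 829.00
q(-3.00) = -244.00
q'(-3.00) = 235.00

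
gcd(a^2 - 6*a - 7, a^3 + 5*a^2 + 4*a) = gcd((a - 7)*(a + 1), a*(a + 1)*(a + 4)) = a + 1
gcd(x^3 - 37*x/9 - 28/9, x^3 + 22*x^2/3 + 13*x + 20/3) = x^2 + 7*x/3 + 4/3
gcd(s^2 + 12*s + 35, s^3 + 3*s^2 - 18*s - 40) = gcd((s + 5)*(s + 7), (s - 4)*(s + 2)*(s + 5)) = s + 5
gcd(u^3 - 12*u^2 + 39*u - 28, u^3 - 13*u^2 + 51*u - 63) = u - 7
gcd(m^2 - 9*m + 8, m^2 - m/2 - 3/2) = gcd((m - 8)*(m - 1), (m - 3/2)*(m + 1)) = 1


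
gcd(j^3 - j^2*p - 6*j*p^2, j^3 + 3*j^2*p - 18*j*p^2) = -j^2 + 3*j*p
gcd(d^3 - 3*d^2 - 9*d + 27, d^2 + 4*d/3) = 1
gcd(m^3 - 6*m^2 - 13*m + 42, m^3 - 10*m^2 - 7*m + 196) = m - 7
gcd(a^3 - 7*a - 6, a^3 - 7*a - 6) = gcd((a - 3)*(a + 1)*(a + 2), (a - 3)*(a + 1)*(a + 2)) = a^3 - 7*a - 6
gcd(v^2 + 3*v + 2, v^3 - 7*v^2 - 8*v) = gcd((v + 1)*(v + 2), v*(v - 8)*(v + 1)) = v + 1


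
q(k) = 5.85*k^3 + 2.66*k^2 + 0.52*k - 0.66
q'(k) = 17.55*k^2 + 5.32*k + 0.52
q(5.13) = 861.79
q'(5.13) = 489.67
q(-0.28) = -0.73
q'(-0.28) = 0.41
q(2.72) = 138.16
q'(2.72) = 144.83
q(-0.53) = -1.06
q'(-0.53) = 2.63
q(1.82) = 44.36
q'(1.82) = 68.34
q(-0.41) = -0.83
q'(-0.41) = 1.29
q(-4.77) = -577.53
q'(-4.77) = 374.46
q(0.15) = -0.50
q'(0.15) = 1.71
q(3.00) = 182.79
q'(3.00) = 174.43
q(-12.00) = -9732.66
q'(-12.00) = 2463.88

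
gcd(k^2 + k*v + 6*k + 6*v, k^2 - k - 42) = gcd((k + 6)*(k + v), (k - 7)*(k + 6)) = k + 6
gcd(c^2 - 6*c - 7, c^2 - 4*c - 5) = c + 1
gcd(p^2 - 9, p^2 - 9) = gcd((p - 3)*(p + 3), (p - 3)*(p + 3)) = p^2 - 9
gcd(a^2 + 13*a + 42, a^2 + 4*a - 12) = a + 6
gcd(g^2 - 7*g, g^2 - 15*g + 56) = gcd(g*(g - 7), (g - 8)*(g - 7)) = g - 7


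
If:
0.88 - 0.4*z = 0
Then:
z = 2.20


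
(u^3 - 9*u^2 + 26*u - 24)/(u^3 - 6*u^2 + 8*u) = (u - 3)/u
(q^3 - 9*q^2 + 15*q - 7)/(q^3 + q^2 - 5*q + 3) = (q - 7)/(q + 3)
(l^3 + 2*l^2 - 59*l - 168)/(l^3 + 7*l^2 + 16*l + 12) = (l^2 - l - 56)/(l^2 + 4*l + 4)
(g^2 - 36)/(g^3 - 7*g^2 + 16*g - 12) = (g^2 - 36)/(g^3 - 7*g^2 + 16*g - 12)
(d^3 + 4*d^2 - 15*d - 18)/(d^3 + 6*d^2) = 1 - 2/d - 3/d^2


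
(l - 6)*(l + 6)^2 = l^3 + 6*l^2 - 36*l - 216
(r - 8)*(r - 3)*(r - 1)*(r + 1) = r^4 - 11*r^3 + 23*r^2 + 11*r - 24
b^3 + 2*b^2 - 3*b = b*(b - 1)*(b + 3)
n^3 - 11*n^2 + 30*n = n*(n - 6)*(n - 5)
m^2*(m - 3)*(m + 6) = m^4 + 3*m^3 - 18*m^2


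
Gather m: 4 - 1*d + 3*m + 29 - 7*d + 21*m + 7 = -8*d + 24*m + 40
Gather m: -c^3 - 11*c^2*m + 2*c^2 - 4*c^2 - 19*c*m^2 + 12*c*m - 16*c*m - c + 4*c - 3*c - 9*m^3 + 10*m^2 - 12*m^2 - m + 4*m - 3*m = -c^3 - 2*c^2 - 9*m^3 + m^2*(-19*c - 2) + m*(-11*c^2 - 4*c)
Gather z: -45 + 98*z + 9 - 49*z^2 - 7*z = -49*z^2 + 91*z - 36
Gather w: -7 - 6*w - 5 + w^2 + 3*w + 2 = w^2 - 3*w - 10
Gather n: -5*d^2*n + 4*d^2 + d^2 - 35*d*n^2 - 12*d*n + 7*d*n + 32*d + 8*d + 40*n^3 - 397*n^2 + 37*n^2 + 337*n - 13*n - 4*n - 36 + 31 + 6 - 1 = 5*d^2 + 40*d + 40*n^3 + n^2*(-35*d - 360) + n*(-5*d^2 - 5*d + 320)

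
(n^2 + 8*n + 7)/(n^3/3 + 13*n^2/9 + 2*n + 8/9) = 9*(n + 7)/(3*n^2 + 10*n + 8)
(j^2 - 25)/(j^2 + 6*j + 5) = (j - 5)/(j + 1)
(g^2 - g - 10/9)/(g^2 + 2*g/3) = (g - 5/3)/g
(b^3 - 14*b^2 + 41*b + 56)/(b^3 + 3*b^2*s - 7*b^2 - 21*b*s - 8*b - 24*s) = (b - 7)/(b + 3*s)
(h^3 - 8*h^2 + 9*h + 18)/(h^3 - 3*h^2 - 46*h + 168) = (h^2 - 2*h - 3)/(h^2 + 3*h - 28)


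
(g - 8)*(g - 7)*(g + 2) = g^3 - 13*g^2 + 26*g + 112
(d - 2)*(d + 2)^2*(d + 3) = d^4 + 5*d^3 + 2*d^2 - 20*d - 24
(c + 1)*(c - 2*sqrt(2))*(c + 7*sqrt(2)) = c^3 + c^2 + 5*sqrt(2)*c^2 - 28*c + 5*sqrt(2)*c - 28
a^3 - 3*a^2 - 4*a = a*(a - 4)*(a + 1)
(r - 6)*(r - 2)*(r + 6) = r^3 - 2*r^2 - 36*r + 72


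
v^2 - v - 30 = (v - 6)*(v + 5)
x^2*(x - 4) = x^3 - 4*x^2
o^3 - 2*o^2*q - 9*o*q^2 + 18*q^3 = (o - 3*q)*(o - 2*q)*(o + 3*q)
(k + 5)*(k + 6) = k^2 + 11*k + 30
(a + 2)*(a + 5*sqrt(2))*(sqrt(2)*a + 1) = sqrt(2)*a^3 + 2*sqrt(2)*a^2 + 11*a^2 + 5*sqrt(2)*a + 22*a + 10*sqrt(2)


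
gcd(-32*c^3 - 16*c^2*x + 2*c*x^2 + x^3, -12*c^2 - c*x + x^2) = -4*c + x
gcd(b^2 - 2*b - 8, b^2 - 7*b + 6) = 1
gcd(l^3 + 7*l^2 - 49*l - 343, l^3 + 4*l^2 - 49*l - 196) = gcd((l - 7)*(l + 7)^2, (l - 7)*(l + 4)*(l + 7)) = l^2 - 49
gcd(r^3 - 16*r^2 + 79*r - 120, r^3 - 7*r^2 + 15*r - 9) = r - 3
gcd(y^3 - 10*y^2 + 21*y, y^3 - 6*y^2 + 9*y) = y^2 - 3*y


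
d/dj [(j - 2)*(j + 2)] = 2*j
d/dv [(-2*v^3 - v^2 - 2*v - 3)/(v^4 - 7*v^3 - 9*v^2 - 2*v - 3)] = v*(2*v^5 + 2*v^4 + 17*v^3 - 8*v^2 - 61*v - 48)/(v^8 - 14*v^7 + 31*v^6 + 122*v^5 + 103*v^4 + 78*v^3 + 58*v^2 + 12*v + 9)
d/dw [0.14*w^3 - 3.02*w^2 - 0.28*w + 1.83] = 0.42*w^2 - 6.04*w - 0.28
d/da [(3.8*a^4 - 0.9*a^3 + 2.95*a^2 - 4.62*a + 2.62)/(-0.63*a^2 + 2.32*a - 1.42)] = (-4.788*a^5 + 27.015*a^4 - 25.76*a^3 + 7.7674*a^2 - 5.0768*a + 0.481999999999999)/(0.3969*a^4 - 2.9232*a^3 + 7.1716*a^2 - 6.5888*a + 2.0164)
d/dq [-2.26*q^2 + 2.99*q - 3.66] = 2.99 - 4.52*q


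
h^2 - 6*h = h*(h - 6)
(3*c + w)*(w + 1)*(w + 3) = 3*c*w^2 + 12*c*w + 9*c + w^3 + 4*w^2 + 3*w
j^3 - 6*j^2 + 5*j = j*(j - 5)*(j - 1)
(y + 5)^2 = y^2 + 10*y + 25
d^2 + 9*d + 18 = (d + 3)*(d + 6)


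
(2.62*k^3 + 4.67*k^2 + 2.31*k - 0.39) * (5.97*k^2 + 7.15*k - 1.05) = 15.6414*k^5 + 46.6129*k^4 + 44.4302*k^3 + 9.2847*k^2 - 5.214*k + 0.4095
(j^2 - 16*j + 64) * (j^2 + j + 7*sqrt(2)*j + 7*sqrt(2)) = j^4 - 15*j^3 + 7*sqrt(2)*j^3 - 105*sqrt(2)*j^2 + 48*j^2 + 64*j + 336*sqrt(2)*j + 448*sqrt(2)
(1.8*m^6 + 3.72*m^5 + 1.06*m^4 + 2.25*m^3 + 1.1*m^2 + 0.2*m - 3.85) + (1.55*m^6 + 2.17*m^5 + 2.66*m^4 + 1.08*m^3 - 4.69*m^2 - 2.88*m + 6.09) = 3.35*m^6 + 5.89*m^5 + 3.72*m^4 + 3.33*m^3 - 3.59*m^2 - 2.68*m + 2.24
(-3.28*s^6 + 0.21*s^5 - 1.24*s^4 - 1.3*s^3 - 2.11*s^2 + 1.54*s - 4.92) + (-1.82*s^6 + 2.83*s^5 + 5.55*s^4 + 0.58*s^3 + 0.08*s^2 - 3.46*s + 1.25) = -5.1*s^6 + 3.04*s^5 + 4.31*s^4 - 0.72*s^3 - 2.03*s^2 - 1.92*s - 3.67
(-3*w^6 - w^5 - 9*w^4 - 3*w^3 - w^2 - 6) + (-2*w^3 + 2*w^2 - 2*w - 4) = -3*w^6 - w^5 - 9*w^4 - 5*w^3 + w^2 - 2*w - 10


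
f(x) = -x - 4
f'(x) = -1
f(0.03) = -4.03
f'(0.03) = -1.00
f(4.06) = -8.06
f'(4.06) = -1.00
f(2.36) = -6.36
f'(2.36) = -1.00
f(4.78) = -8.78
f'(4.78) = -1.00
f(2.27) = -6.27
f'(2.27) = -1.00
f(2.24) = -6.24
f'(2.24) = -1.00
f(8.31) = -12.31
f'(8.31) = -1.00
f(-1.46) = -2.54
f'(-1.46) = -1.00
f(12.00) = -16.00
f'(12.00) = -1.00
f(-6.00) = 2.00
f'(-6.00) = -1.00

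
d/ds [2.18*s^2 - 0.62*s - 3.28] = 4.36*s - 0.62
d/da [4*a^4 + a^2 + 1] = 16*a^3 + 2*a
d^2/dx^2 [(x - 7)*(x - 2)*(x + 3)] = 6*x - 12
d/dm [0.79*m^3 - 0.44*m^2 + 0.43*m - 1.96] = 2.37*m^2 - 0.88*m + 0.43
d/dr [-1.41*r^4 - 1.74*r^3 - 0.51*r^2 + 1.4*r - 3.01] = -5.64*r^3 - 5.22*r^2 - 1.02*r + 1.4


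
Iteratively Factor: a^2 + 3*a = (a)*(a + 3)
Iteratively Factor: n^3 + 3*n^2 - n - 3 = (n + 1)*(n^2 + 2*n - 3) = (n + 1)*(n + 3)*(n - 1)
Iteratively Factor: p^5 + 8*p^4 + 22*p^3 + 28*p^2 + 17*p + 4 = (p + 1)*(p^4 + 7*p^3 + 15*p^2 + 13*p + 4) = (p + 1)*(p + 4)*(p^3 + 3*p^2 + 3*p + 1) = (p + 1)^2*(p + 4)*(p^2 + 2*p + 1) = (p + 1)^3*(p + 4)*(p + 1)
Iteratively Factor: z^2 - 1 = (z - 1)*(z + 1)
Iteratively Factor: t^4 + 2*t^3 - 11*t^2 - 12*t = (t + 4)*(t^3 - 2*t^2 - 3*t) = t*(t + 4)*(t^2 - 2*t - 3) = t*(t - 3)*(t + 4)*(t + 1)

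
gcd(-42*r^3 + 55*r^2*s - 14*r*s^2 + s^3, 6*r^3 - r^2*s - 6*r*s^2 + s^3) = 6*r^2 - 7*r*s + s^2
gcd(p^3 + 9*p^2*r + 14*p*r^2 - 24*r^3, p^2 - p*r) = p - r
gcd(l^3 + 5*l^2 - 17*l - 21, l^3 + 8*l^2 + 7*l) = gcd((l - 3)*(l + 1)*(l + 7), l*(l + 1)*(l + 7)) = l^2 + 8*l + 7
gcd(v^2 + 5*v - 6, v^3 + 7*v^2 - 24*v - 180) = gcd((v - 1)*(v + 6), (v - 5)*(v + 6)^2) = v + 6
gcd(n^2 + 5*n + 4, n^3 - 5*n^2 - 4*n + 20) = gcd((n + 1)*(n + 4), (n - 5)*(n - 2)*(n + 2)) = 1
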